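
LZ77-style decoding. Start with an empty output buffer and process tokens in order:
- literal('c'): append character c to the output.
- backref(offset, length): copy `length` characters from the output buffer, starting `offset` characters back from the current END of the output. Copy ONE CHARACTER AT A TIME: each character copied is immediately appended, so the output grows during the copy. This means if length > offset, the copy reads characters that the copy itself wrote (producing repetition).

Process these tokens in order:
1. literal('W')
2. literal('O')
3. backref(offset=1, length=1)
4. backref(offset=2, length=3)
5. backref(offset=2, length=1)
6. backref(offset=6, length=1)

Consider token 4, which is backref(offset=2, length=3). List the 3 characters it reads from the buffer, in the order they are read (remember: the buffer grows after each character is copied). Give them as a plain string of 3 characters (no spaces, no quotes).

Token 1: literal('W'). Output: "W"
Token 2: literal('O'). Output: "WO"
Token 3: backref(off=1, len=1). Copied 'O' from pos 1. Output: "WOO"
Token 4: backref(off=2, len=3). Buffer before: "WOO" (len 3)
  byte 1: read out[1]='O', append. Buffer now: "WOOO"
  byte 2: read out[2]='O', append. Buffer now: "WOOOO"
  byte 3: read out[3]='O', append. Buffer now: "WOOOOO"

Answer: OOO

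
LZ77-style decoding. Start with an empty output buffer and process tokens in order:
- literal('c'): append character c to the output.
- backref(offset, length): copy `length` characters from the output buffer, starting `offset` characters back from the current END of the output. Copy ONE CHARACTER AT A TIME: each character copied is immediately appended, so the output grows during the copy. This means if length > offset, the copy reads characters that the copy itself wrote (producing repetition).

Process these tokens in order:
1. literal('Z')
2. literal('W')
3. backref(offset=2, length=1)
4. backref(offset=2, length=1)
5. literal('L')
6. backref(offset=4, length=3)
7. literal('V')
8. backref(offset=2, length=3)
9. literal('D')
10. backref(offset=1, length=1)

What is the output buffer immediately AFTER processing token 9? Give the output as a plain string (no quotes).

Token 1: literal('Z'). Output: "Z"
Token 2: literal('W'). Output: "ZW"
Token 3: backref(off=2, len=1). Copied 'Z' from pos 0. Output: "ZWZ"
Token 4: backref(off=2, len=1). Copied 'W' from pos 1. Output: "ZWZW"
Token 5: literal('L'). Output: "ZWZWL"
Token 6: backref(off=4, len=3). Copied 'WZW' from pos 1. Output: "ZWZWLWZW"
Token 7: literal('V'). Output: "ZWZWLWZWV"
Token 8: backref(off=2, len=3) (overlapping!). Copied 'WVW' from pos 7. Output: "ZWZWLWZWVWVW"
Token 9: literal('D'). Output: "ZWZWLWZWVWVWD"

Answer: ZWZWLWZWVWVWD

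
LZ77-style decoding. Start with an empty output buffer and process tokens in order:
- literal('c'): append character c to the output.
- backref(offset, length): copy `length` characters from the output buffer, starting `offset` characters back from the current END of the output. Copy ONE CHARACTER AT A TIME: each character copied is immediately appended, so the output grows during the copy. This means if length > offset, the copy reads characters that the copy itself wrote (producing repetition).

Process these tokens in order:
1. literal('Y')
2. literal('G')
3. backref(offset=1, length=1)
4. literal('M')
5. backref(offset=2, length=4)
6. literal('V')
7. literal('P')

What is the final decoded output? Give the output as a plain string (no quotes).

Answer: YGGMGMGMVP

Derivation:
Token 1: literal('Y'). Output: "Y"
Token 2: literal('G'). Output: "YG"
Token 3: backref(off=1, len=1). Copied 'G' from pos 1. Output: "YGG"
Token 4: literal('M'). Output: "YGGM"
Token 5: backref(off=2, len=4) (overlapping!). Copied 'GMGM' from pos 2. Output: "YGGMGMGM"
Token 6: literal('V'). Output: "YGGMGMGMV"
Token 7: literal('P'). Output: "YGGMGMGMVP"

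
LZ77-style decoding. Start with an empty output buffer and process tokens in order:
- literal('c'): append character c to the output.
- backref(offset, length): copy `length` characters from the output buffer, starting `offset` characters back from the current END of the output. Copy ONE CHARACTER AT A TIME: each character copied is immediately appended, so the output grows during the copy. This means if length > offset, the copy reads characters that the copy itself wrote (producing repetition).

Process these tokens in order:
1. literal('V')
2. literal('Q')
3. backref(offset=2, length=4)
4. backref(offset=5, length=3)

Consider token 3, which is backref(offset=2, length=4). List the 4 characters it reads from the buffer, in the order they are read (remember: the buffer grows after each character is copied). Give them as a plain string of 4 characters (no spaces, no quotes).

Token 1: literal('V'). Output: "V"
Token 2: literal('Q'). Output: "VQ"
Token 3: backref(off=2, len=4). Buffer before: "VQ" (len 2)
  byte 1: read out[0]='V', append. Buffer now: "VQV"
  byte 2: read out[1]='Q', append. Buffer now: "VQVQ"
  byte 3: read out[2]='V', append. Buffer now: "VQVQV"
  byte 4: read out[3]='Q', append. Buffer now: "VQVQVQ"

Answer: VQVQ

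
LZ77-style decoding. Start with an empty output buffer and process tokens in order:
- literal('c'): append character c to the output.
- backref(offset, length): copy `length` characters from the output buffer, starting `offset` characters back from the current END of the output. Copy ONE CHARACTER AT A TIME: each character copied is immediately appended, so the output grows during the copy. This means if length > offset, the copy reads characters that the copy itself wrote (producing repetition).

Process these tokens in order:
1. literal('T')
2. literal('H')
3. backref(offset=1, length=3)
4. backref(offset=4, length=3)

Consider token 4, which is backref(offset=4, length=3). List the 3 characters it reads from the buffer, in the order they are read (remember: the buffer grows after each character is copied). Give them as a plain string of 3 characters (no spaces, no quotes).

Token 1: literal('T'). Output: "T"
Token 2: literal('H'). Output: "TH"
Token 3: backref(off=1, len=3) (overlapping!). Copied 'HHH' from pos 1. Output: "THHHH"
Token 4: backref(off=4, len=3). Buffer before: "THHHH" (len 5)
  byte 1: read out[1]='H', append. Buffer now: "THHHHH"
  byte 2: read out[2]='H', append. Buffer now: "THHHHHH"
  byte 3: read out[3]='H', append. Buffer now: "THHHHHHH"

Answer: HHH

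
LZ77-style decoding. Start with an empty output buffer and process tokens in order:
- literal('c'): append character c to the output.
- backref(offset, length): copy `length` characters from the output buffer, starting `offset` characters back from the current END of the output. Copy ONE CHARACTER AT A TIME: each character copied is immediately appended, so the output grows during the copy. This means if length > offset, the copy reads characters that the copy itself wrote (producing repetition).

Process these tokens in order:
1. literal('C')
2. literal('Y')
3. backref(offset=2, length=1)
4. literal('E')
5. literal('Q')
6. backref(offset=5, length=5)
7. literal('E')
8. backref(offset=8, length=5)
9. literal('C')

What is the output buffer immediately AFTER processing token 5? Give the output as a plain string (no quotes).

Answer: CYCEQ

Derivation:
Token 1: literal('C'). Output: "C"
Token 2: literal('Y'). Output: "CY"
Token 3: backref(off=2, len=1). Copied 'C' from pos 0. Output: "CYC"
Token 4: literal('E'). Output: "CYCE"
Token 5: literal('Q'). Output: "CYCEQ"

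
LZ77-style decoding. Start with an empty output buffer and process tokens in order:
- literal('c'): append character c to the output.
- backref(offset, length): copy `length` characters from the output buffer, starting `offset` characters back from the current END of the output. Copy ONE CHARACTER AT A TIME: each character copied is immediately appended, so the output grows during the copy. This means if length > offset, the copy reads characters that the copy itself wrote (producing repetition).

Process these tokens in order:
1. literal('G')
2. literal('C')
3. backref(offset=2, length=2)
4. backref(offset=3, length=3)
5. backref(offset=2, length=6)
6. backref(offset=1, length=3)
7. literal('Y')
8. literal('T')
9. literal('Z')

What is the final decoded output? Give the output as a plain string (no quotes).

Token 1: literal('G'). Output: "G"
Token 2: literal('C'). Output: "GC"
Token 3: backref(off=2, len=2). Copied 'GC' from pos 0. Output: "GCGC"
Token 4: backref(off=3, len=3). Copied 'CGC' from pos 1. Output: "GCGCCGC"
Token 5: backref(off=2, len=6) (overlapping!). Copied 'GCGCGC' from pos 5. Output: "GCGCCGCGCGCGC"
Token 6: backref(off=1, len=3) (overlapping!). Copied 'CCC' from pos 12. Output: "GCGCCGCGCGCGCCCC"
Token 7: literal('Y'). Output: "GCGCCGCGCGCGCCCCY"
Token 8: literal('T'). Output: "GCGCCGCGCGCGCCCCYT"
Token 9: literal('Z'). Output: "GCGCCGCGCGCGCCCCYTZ"

Answer: GCGCCGCGCGCGCCCCYTZ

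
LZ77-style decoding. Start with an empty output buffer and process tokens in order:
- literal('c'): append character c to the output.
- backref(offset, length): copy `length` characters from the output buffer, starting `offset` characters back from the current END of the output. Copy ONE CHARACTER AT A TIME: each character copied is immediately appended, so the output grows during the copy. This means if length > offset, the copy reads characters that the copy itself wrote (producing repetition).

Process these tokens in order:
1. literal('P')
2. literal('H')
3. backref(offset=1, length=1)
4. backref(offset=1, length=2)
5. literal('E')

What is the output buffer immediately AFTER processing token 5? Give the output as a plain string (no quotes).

Token 1: literal('P'). Output: "P"
Token 2: literal('H'). Output: "PH"
Token 3: backref(off=1, len=1). Copied 'H' from pos 1. Output: "PHH"
Token 4: backref(off=1, len=2) (overlapping!). Copied 'HH' from pos 2. Output: "PHHHH"
Token 5: literal('E'). Output: "PHHHHE"

Answer: PHHHHE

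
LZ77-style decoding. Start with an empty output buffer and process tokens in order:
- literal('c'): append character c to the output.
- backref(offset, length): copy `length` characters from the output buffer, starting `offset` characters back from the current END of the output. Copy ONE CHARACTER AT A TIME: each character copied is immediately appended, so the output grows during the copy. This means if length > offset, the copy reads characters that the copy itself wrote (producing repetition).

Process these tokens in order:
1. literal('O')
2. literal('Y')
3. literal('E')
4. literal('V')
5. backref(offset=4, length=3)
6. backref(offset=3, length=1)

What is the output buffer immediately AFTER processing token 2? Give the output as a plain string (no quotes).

Answer: OY

Derivation:
Token 1: literal('O'). Output: "O"
Token 2: literal('Y'). Output: "OY"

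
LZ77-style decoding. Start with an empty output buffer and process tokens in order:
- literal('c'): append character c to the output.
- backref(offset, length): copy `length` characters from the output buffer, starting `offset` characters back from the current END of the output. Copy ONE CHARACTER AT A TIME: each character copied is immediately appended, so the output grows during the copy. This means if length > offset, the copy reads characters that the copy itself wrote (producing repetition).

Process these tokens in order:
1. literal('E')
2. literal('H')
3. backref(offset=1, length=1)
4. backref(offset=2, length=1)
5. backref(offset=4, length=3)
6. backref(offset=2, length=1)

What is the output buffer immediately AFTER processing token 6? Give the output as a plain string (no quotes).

Token 1: literal('E'). Output: "E"
Token 2: literal('H'). Output: "EH"
Token 3: backref(off=1, len=1). Copied 'H' from pos 1. Output: "EHH"
Token 4: backref(off=2, len=1). Copied 'H' from pos 1. Output: "EHHH"
Token 5: backref(off=4, len=3). Copied 'EHH' from pos 0. Output: "EHHHEHH"
Token 6: backref(off=2, len=1). Copied 'H' from pos 5. Output: "EHHHEHHH"

Answer: EHHHEHHH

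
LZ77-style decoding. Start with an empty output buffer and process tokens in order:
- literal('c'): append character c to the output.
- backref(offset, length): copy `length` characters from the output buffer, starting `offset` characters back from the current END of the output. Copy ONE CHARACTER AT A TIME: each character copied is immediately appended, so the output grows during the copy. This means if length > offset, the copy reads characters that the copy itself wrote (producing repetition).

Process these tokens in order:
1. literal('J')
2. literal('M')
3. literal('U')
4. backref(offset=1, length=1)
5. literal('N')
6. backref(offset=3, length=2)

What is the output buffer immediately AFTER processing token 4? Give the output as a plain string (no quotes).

Answer: JMUU

Derivation:
Token 1: literal('J'). Output: "J"
Token 2: literal('M'). Output: "JM"
Token 3: literal('U'). Output: "JMU"
Token 4: backref(off=1, len=1). Copied 'U' from pos 2. Output: "JMUU"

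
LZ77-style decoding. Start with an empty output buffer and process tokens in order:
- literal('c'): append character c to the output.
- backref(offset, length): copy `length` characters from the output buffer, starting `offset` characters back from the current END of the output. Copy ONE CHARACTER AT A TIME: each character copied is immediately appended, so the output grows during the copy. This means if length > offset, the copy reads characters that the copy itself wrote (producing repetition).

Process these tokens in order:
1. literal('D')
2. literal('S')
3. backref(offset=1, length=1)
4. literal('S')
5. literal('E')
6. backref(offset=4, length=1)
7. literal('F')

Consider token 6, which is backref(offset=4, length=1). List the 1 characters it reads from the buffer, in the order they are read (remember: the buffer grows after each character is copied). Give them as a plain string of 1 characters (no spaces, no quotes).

Answer: S

Derivation:
Token 1: literal('D'). Output: "D"
Token 2: literal('S'). Output: "DS"
Token 3: backref(off=1, len=1). Copied 'S' from pos 1. Output: "DSS"
Token 4: literal('S'). Output: "DSSS"
Token 5: literal('E'). Output: "DSSSE"
Token 6: backref(off=4, len=1). Buffer before: "DSSSE" (len 5)
  byte 1: read out[1]='S', append. Buffer now: "DSSSES"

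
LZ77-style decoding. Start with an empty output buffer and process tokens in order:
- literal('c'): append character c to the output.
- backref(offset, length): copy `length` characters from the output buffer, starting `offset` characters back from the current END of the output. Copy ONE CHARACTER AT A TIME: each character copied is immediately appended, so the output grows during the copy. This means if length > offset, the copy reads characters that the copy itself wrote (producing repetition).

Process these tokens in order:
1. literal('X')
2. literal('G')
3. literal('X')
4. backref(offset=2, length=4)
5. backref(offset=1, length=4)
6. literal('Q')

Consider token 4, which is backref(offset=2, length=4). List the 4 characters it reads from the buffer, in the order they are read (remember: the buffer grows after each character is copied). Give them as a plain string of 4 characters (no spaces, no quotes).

Answer: GXGX

Derivation:
Token 1: literal('X'). Output: "X"
Token 2: literal('G'). Output: "XG"
Token 3: literal('X'). Output: "XGX"
Token 4: backref(off=2, len=4). Buffer before: "XGX" (len 3)
  byte 1: read out[1]='G', append. Buffer now: "XGXG"
  byte 2: read out[2]='X', append. Buffer now: "XGXGX"
  byte 3: read out[3]='G', append. Buffer now: "XGXGXG"
  byte 4: read out[4]='X', append. Buffer now: "XGXGXGX"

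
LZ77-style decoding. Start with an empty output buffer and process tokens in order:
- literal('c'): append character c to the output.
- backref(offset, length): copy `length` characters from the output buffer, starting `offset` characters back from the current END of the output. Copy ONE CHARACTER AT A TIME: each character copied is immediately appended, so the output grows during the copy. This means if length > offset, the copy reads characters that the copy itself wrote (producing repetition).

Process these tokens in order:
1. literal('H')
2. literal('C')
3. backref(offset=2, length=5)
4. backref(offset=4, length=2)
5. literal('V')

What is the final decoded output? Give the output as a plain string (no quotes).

Answer: HCHCHCHCHV

Derivation:
Token 1: literal('H'). Output: "H"
Token 2: literal('C'). Output: "HC"
Token 3: backref(off=2, len=5) (overlapping!). Copied 'HCHCH' from pos 0. Output: "HCHCHCH"
Token 4: backref(off=4, len=2). Copied 'CH' from pos 3. Output: "HCHCHCHCH"
Token 5: literal('V'). Output: "HCHCHCHCHV"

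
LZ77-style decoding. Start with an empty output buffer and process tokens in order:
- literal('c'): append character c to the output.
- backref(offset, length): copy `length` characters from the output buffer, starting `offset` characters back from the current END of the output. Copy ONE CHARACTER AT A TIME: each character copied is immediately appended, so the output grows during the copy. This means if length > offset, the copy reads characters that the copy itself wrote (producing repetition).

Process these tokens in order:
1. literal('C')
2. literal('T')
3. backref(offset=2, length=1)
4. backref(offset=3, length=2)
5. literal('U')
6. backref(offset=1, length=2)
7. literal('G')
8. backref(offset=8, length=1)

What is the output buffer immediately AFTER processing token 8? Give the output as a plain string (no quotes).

Answer: CTCCTUUUGT

Derivation:
Token 1: literal('C'). Output: "C"
Token 2: literal('T'). Output: "CT"
Token 3: backref(off=2, len=1). Copied 'C' from pos 0. Output: "CTC"
Token 4: backref(off=3, len=2). Copied 'CT' from pos 0. Output: "CTCCT"
Token 5: literal('U'). Output: "CTCCTU"
Token 6: backref(off=1, len=2) (overlapping!). Copied 'UU' from pos 5. Output: "CTCCTUUU"
Token 7: literal('G'). Output: "CTCCTUUUG"
Token 8: backref(off=8, len=1). Copied 'T' from pos 1. Output: "CTCCTUUUGT"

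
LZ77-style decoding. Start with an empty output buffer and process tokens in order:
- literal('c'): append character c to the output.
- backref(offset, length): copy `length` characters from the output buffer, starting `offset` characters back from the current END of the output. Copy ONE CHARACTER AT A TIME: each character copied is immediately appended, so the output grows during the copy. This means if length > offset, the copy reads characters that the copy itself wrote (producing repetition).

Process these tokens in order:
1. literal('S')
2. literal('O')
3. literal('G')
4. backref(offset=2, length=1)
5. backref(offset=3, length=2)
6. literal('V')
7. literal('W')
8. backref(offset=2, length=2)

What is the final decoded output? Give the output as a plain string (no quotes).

Token 1: literal('S'). Output: "S"
Token 2: literal('O'). Output: "SO"
Token 3: literal('G'). Output: "SOG"
Token 4: backref(off=2, len=1). Copied 'O' from pos 1. Output: "SOGO"
Token 5: backref(off=3, len=2). Copied 'OG' from pos 1. Output: "SOGOOG"
Token 6: literal('V'). Output: "SOGOOGV"
Token 7: literal('W'). Output: "SOGOOGVW"
Token 8: backref(off=2, len=2). Copied 'VW' from pos 6. Output: "SOGOOGVWVW"

Answer: SOGOOGVWVW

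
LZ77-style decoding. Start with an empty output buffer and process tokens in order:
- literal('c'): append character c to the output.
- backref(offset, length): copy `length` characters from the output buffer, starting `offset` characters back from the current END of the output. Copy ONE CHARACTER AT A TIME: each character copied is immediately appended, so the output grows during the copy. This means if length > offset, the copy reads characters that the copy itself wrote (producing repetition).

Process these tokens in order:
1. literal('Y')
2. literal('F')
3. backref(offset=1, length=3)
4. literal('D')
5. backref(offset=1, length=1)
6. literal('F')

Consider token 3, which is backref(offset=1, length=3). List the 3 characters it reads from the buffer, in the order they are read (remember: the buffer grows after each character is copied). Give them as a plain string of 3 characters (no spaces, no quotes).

Answer: FFF

Derivation:
Token 1: literal('Y'). Output: "Y"
Token 2: literal('F'). Output: "YF"
Token 3: backref(off=1, len=3). Buffer before: "YF" (len 2)
  byte 1: read out[1]='F', append. Buffer now: "YFF"
  byte 2: read out[2]='F', append. Buffer now: "YFFF"
  byte 3: read out[3]='F', append. Buffer now: "YFFFF"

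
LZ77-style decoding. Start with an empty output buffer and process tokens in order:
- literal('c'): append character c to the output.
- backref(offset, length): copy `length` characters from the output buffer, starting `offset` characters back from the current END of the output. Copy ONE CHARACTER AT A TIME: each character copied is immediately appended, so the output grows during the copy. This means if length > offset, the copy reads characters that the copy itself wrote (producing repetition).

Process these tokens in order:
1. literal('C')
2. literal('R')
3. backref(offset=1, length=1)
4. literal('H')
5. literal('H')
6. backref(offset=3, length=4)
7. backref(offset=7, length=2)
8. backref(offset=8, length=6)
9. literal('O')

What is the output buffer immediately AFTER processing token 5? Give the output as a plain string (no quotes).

Token 1: literal('C'). Output: "C"
Token 2: literal('R'). Output: "CR"
Token 3: backref(off=1, len=1). Copied 'R' from pos 1. Output: "CRR"
Token 4: literal('H'). Output: "CRRH"
Token 5: literal('H'). Output: "CRRHH"

Answer: CRRHH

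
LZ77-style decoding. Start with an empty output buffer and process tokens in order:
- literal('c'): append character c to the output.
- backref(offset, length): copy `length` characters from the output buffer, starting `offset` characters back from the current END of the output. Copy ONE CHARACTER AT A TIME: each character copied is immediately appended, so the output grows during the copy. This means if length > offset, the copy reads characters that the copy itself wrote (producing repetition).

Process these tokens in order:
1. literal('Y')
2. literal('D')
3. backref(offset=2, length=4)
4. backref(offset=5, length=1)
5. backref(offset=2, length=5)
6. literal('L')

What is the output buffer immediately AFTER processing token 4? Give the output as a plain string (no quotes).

Answer: YDYDYDD

Derivation:
Token 1: literal('Y'). Output: "Y"
Token 2: literal('D'). Output: "YD"
Token 3: backref(off=2, len=4) (overlapping!). Copied 'YDYD' from pos 0. Output: "YDYDYD"
Token 4: backref(off=5, len=1). Copied 'D' from pos 1. Output: "YDYDYDD"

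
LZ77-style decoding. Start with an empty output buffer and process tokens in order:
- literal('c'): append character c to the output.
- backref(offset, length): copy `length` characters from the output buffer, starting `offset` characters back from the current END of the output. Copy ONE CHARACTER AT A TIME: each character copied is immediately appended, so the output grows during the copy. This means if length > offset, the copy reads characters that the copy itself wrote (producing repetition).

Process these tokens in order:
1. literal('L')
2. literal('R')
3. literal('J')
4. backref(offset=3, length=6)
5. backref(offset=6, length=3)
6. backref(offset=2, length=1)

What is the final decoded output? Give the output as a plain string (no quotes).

Token 1: literal('L'). Output: "L"
Token 2: literal('R'). Output: "LR"
Token 3: literal('J'). Output: "LRJ"
Token 4: backref(off=3, len=6) (overlapping!). Copied 'LRJLRJ' from pos 0. Output: "LRJLRJLRJ"
Token 5: backref(off=6, len=3). Copied 'LRJ' from pos 3. Output: "LRJLRJLRJLRJ"
Token 6: backref(off=2, len=1). Copied 'R' from pos 10. Output: "LRJLRJLRJLRJR"

Answer: LRJLRJLRJLRJR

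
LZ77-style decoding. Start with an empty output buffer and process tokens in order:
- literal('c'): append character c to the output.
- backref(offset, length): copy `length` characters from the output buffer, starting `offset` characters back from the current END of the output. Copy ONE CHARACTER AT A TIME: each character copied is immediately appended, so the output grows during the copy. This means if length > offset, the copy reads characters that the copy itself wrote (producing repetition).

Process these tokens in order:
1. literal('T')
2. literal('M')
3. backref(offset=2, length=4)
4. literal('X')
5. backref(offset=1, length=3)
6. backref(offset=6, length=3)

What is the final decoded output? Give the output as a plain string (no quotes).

Answer: TMTMTMXXXXTMX

Derivation:
Token 1: literal('T'). Output: "T"
Token 2: literal('M'). Output: "TM"
Token 3: backref(off=2, len=4) (overlapping!). Copied 'TMTM' from pos 0. Output: "TMTMTM"
Token 4: literal('X'). Output: "TMTMTMX"
Token 5: backref(off=1, len=3) (overlapping!). Copied 'XXX' from pos 6. Output: "TMTMTMXXXX"
Token 6: backref(off=6, len=3). Copied 'TMX' from pos 4. Output: "TMTMTMXXXXTMX"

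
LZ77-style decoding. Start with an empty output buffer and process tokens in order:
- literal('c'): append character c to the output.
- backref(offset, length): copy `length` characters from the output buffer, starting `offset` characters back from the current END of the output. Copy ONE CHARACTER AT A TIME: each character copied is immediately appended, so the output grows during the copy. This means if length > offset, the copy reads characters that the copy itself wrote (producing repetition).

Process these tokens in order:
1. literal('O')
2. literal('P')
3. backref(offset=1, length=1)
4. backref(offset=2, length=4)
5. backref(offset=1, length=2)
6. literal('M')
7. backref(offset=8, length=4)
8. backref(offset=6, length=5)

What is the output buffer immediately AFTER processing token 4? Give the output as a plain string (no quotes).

Token 1: literal('O'). Output: "O"
Token 2: literal('P'). Output: "OP"
Token 3: backref(off=1, len=1). Copied 'P' from pos 1. Output: "OPP"
Token 4: backref(off=2, len=4) (overlapping!). Copied 'PPPP' from pos 1. Output: "OPPPPPP"

Answer: OPPPPPP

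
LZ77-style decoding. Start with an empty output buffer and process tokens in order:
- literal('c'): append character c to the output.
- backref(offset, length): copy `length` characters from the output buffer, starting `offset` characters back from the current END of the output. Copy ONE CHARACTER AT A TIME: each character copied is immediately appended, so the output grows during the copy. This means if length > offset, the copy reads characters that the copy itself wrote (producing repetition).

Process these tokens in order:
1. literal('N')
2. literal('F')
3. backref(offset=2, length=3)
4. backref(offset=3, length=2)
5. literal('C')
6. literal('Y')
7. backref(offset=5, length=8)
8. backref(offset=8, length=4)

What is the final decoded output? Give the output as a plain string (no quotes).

Token 1: literal('N'). Output: "N"
Token 2: literal('F'). Output: "NF"
Token 3: backref(off=2, len=3) (overlapping!). Copied 'NFN' from pos 0. Output: "NFNFN"
Token 4: backref(off=3, len=2). Copied 'NF' from pos 2. Output: "NFNFNNF"
Token 5: literal('C'). Output: "NFNFNNFC"
Token 6: literal('Y'). Output: "NFNFNNFCY"
Token 7: backref(off=5, len=8) (overlapping!). Copied 'NNFCYNNF' from pos 4. Output: "NFNFNNFCYNNFCYNNF"
Token 8: backref(off=8, len=4). Copied 'NNFC' from pos 9. Output: "NFNFNNFCYNNFCYNNFNNFC"

Answer: NFNFNNFCYNNFCYNNFNNFC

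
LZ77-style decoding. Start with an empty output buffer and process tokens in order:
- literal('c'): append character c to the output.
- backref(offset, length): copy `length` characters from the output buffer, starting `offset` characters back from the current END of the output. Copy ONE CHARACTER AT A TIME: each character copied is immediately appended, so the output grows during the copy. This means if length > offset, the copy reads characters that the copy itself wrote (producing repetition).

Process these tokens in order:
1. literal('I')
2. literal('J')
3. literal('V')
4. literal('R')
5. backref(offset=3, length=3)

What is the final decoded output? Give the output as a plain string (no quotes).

Token 1: literal('I'). Output: "I"
Token 2: literal('J'). Output: "IJ"
Token 3: literal('V'). Output: "IJV"
Token 4: literal('R'). Output: "IJVR"
Token 5: backref(off=3, len=3). Copied 'JVR' from pos 1. Output: "IJVRJVR"

Answer: IJVRJVR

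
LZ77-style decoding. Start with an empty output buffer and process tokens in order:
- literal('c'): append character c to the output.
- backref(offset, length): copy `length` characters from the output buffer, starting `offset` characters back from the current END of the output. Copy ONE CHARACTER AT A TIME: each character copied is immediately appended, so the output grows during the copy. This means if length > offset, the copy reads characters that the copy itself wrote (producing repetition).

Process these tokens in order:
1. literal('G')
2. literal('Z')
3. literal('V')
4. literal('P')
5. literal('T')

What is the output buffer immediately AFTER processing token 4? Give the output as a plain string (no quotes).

Answer: GZVP

Derivation:
Token 1: literal('G'). Output: "G"
Token 2: literal('Z'). Output: "GZ"
Token 3: literal('V'). Output: "GZV"
Token 4: literal('P'). Output: "GZVP"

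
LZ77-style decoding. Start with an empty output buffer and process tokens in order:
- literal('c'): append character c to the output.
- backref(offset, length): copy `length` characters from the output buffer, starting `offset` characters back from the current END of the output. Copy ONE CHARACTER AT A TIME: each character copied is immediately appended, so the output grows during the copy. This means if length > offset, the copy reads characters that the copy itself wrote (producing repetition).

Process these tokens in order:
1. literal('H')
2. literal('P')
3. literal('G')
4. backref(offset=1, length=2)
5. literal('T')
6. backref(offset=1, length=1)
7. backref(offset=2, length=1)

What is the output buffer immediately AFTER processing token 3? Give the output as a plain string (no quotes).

Answer: HPG

Derivation:
Token 1: literal('H'). Output: "H"
Token 2: literal('P'). Output: "HP"
Token 3: literal('G'). Output: "HPG"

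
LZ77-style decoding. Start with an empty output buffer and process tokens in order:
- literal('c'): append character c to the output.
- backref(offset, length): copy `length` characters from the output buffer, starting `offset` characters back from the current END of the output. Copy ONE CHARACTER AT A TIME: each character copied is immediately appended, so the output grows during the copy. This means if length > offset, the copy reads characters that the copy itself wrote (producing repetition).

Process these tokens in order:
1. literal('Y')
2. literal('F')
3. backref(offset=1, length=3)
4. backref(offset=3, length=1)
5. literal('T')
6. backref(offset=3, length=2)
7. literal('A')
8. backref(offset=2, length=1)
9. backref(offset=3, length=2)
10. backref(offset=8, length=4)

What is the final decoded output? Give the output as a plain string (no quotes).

Answer: YFFFFFTFFAFFAFTFF

Derivation:
Token 1: literal('Y'). Output: "Y"
Token 2: literal('F'). Output: "YF"
Token 3: backref(off=1, len=3) (overlapping!). Copied 'FFF' from pos 1. Output: "YFFFF"
Token 4: backref(off=3, len=1). Copied 'F' from pos 2. Output: "YFFFFF"
Token 5: literal('T'). Output: "YFFFFFT"
Token 6: backref(off=3, len=2). Copied 'FF' from pos 4. Output: "YFFFFFTFF"
Token 7: literal('A'). Output: "YFFFFFTFFA"
Token 8: backref(off=2, len=1). Copied 'F' from pos 8. Output: "YFFFFFTFFAF"
Token 9: backref(off=3, len=2). Copied 'FA' from pos 8. Output: "YFFFFFTFFAFFA"
Token 10: backref(off=8, len=4). Copied 'FTFF' from pos 5. Output: "YFFFFFTFFAFFAFTFF"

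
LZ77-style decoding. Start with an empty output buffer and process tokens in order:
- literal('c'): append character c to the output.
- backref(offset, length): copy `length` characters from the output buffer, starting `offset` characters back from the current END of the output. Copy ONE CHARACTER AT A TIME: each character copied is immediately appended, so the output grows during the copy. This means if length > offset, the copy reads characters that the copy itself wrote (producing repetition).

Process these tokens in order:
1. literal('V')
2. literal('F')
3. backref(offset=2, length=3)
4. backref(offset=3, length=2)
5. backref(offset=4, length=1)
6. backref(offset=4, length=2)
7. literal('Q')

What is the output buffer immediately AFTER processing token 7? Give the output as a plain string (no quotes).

Token 1: literal('V'). Output: "V"
Token 2: literal('F'). Output: "VF"
Token 3: backref(off=2, len=3) (overlapping!). Copied 'VFV' from pos 0. Output: "VFVFV"
Token 4: backref(off=3, len=2). Copied 'VF' from pos 2. Output: "VFVFVVF"
Token 5: backref(off=4, len=1). Copied 'F' from pos 3. Output: "VFVFVVFF"
Token 6: backref(off=4, len=2). Copied 'VV' from pos 4. Output: "VFVFVVFFVV"
Token 7: literal('Q'). Output: "VFVFVVFFVVQ"

Answer: VFVFVVFFVVQ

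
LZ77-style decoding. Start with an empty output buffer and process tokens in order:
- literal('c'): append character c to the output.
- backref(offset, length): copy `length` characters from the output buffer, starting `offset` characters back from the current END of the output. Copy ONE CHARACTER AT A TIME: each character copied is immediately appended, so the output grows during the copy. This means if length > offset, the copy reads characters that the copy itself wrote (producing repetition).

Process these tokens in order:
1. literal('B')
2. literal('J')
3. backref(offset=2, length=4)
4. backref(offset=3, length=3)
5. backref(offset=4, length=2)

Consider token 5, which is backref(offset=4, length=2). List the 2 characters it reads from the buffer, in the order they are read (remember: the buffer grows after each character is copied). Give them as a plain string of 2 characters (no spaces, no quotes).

Token 1: literal('B'). Output: "B"
Token 2: literal('J'). Output: "BJ"
Token 3: backref(off=2, len=4) (overlapping!). Copied 'BJBJ' from pos 0. Output: "BJBJBJ"
Token 4: backref(off=3, len=3). Copied 'JBJ' from pos 3. Output: "BJBJBJJBJ"
Token 5: backref(off=4, len=2). Buffer before: "BJBJBJJBJ" (len 9)
  byte 1: read out[5]='J', append. Buffer now: "BJBJBJJBJJ"
  byte 2: read out[6]='J', append. Buffer now: "BJBJBJJBJJJ"

Answer: JJ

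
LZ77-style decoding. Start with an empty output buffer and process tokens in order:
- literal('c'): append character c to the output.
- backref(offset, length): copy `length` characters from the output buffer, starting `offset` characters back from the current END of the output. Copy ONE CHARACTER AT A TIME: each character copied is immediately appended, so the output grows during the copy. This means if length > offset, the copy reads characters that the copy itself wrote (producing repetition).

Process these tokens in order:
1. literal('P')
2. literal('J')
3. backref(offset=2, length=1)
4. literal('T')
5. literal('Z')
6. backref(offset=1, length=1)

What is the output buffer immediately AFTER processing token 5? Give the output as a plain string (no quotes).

Token 1: literal('P'). Output: "P"
Token 2: literal('J'). Output: "PJ"
Token 3: backref(off=2, len=1). Copied 'P' from pos 0. Output: "PJP"
Token 4: literal('T'). Output: "PJPT"
Token 5: literal('Z'). Output: "PJPTZ"

Answer: PJPTZ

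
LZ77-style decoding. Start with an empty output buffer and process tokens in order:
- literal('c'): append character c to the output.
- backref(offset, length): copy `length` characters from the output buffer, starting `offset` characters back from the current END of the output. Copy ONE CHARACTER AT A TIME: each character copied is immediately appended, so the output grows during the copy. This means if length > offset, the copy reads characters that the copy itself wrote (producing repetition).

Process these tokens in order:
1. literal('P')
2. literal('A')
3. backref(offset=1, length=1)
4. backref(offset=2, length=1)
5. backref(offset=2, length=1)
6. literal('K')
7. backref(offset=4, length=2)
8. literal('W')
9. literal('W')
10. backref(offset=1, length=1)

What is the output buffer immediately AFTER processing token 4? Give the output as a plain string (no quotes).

Answer: PAAA

Derivation:
Token 1: literal('P'). Output: "P"
Token 2: literal('A'). Output: "PA"
Token 3: backref(off=1, len=1). Copied 'A' from pos 1. Output: "PAA"
Token 4: backref(off=2, len=1). Copied 'A' from pos 1. Output: "PAAA"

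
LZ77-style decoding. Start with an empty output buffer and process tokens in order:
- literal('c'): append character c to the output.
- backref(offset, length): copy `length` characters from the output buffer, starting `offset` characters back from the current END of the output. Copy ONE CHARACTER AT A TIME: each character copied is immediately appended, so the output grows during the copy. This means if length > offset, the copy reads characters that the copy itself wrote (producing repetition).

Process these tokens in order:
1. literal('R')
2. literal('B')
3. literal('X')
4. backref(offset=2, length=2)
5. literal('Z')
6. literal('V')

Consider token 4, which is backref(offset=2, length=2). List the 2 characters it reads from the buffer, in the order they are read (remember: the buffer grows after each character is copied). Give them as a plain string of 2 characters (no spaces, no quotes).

Answer: BX

Derivation:
Token 1: literal('R'). Output: "R"
Token 2: literal('B'). Output: "RB"
Token 3: literal('X'). Output: "RBX"
Token 4: backref(off=2, len=2). Buffer before: "RBX" (len 3)
  byte 1: read out[1]='B', append. Buffer now: "RBXB"
  byte 2: read out[2]='X', append. Buffer now: "RBXBX"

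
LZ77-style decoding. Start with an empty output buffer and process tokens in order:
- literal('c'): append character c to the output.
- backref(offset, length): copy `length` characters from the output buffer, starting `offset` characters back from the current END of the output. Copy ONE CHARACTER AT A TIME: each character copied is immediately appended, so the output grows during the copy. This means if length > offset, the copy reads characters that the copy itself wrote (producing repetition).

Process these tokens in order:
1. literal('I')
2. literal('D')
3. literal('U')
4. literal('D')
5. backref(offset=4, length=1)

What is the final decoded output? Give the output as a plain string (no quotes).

Token 1: literal('I'). Output: "I"
Token 2: literal('D'). Output: "ID"
Token 3: literal('U'). Output: "IDU"
Token 4: literal('D'). Output: "IDUD"
Token 5: backref(off=4, len=1). Copied 'I' from pos 0. Output: "IDUDI"

Answer: IDUDI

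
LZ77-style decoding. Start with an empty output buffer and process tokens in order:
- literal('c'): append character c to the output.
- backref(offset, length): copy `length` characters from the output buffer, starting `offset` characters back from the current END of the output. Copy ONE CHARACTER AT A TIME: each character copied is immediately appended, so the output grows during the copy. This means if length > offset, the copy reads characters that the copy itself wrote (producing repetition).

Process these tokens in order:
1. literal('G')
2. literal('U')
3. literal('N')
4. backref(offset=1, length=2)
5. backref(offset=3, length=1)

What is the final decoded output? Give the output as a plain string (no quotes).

Token 1: literal('G'). Output: "G"
Token 2: literal('U'). Output: "GU"
Token 3: literal('N'). Output: "GUN"
Token 4: backref(off=1, len=2) (overlapping!). Copied 'NN' from pos 2. Output: "GUNNN"
Token 5: backref(off=3, len=1). Copied 'N' from pos 2. Output: "GUNNNN"

Answer: GUNNNN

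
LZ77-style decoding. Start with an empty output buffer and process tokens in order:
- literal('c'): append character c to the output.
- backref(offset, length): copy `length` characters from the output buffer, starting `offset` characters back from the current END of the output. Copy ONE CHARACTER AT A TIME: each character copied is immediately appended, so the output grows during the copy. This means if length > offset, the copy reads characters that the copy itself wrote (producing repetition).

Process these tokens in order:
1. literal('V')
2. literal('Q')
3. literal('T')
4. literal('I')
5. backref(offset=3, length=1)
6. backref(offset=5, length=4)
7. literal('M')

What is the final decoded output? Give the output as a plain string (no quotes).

Answer: VQTIQVQTIM

Derivation:
Token 1: literal('V'). Output: "V"
Token 2: literal('Q'). Output: "VQ"
Token 3: literal('T'). Output: "VQT"
Token 4: literal('I'). Output: "VQTI"
Token 5: backref(off=3, len=1). Copied 'Q' from pos 1. Output: "VQTIQ"
Token 6: backref(off=5, len=4). Copied 'VQTI' from pos 0. Output: "VQTIQVQTI"
Token 7: literal('M'). Output: "VQTIQVQTIM"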